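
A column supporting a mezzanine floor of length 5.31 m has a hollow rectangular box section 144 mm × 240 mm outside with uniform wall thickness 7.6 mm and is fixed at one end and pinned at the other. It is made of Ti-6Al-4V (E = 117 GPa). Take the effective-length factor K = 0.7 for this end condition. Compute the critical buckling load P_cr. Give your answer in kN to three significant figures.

Inner dimensions: h_i = 240 − 2×7.6 = 224.8 mm, b_i = 144 − 2×7.6 = 128.8 mm
Weak-axis I_min = (h_o·b_o³ − h_i·b_i³)/12 with b_o = 144, b_i = 128.8 mm (shorter outer/inner sides).
I_min = (240×144³ − 224.8×128.8³)/12 = 1.969×10^7 mm⁴
I = 1.969×10^7 mm⁴ = 1.969×10^-5 m⁴
Effective length L_e = K·L = 0.7 × 5.31 = 3.717 m
P_cr = π²EI / L_e² = π² × 117×10⁹ × 1.969×10^-5 / 3.717² = 1.646×10^6 N

P_cr ≈ 1650 kN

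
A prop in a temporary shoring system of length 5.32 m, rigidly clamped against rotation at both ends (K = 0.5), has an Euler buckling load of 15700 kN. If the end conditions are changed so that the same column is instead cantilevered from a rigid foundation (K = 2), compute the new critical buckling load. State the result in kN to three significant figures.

P_cr ≈ 981 kN

P_cr ∝ 1/K², so P_cr,new = P_cr,old × (K_old/K_new)² = 15700 × (0.5/2)²
= 15700 × 0.06250 = 981 kN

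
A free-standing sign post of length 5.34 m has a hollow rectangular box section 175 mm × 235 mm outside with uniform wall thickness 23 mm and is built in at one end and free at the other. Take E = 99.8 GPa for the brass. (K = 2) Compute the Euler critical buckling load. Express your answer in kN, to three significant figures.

Inner dimensions: h_i = 235 − 2×23 = 189.0 mm, b_i = 175 − 2×23 = 129.0 mm
Weak-axis I_min = (h_o·b_o³ − h_i·b_i³)/12 with b_o = 175, b_i = 129.0 mm (shorter outer/inner sides).
I_min = (235×175³ − 189.0×129.0³)/12 = 7.114×10^7 mm⁴
I = 7.114×10^7 mm⁴ = 7.114×10^-5 m⁴
Effective length L_e = K·L = 2 × 5.34 = 10.68 m
P_cr = π²EI / L_e² = π² × 99.8×10⁹ × 7.114×10^-5 / 10.68² = 6.144×10^5 N

P_cr ≈ 614 kN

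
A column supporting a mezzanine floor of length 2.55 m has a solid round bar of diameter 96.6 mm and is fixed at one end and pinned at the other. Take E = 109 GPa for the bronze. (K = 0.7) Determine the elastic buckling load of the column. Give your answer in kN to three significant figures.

I = πd⁴/64 = π×96.6⁴/64 = 4.274×10^6 mm⁴
I = 4.274×10^6 mm⁴ = 4.274×10^-6 m⁴
Effective length L_e = K·L = 0.7 × 2.55 = 1.785 m
P_cr = π²EI / L_e² = π² × 109×10⁹ × 4.274×10^-6 / 1.785² = 1.443×10^6 N

P_cr ≈ 1440 kN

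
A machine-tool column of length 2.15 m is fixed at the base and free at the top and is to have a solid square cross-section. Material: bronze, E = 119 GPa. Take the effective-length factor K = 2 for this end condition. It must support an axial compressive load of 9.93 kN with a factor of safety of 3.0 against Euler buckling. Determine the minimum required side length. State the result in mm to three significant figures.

Required P_cr = n·P = 3.0 × 9.93 = 29.79 kN
L_e = K·L = 2 × 2.15 = 4.300 m
Required I = P_cr·L_e²/(π²E) = 2.979×10^4 × 4.300² / (π² × 1.19×10^11) = 4.690×10^-7 m⁴
I_req = 4.690×10^5 mm⁴
Solid square: I = a⁴/12  ⇒  a = (12I)^(1/4) = (12×4.690×10^5)^(1/4) = 48.7 mm

a ≈ 48.7 mm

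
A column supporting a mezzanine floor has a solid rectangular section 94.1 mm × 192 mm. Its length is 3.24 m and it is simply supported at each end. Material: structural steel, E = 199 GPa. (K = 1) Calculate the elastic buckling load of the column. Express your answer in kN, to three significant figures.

P_cr ≈ 2490 kN

Buckling occurs about the weak axis: I_min = h·b³/12 with b = 94.1 mm (the shorter side).
I_min = 192×94.1³/12 = 1.333×10^7 mm⁴
I = 1.333×10^7 mm⁴ = 1.333×10^-5 m⁴
Effective length L_e = K·L = 1 × 3.24 = 3.240 m
P_cr = π²EI / L_e² = π² × 199×10⁹ × 1.333×10^-5 / 3.240² = 2.494×10^6 N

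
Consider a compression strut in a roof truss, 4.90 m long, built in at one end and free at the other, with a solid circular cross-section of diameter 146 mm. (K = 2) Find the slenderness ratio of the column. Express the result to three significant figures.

λ ≈ 268

I = πd⁴/64 = π×146⁴/64 = 2.230×10^7 mm⁴
A = 1.674×10^4 mm²;  r_min = √(I/A) = √(2.230×10^7/1.674×10^4) = 36.50 mm
L_e = K·L = 2 × 4.90 m = 9.800 m = 9800.0 mm
λ = L_e / r_min = 9800.0 / 36.50 = 268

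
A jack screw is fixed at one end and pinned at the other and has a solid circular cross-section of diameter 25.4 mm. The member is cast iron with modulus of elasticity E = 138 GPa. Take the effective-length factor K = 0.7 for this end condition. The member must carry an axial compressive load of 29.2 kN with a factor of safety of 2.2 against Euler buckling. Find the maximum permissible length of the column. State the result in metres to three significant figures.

L_max ≈ 0.940 m

I = πd⁴/64 = π×25.4⁴/64 = 2.043×10^4 mm⁴
I = 2.043×10^-8 m⁴
Required critical load P_cr = n·P = 2.2 × 29.2 = 64.24 kN = 6.424×10^4 N
From P_cr = π²EI/(K·L)²:  L = (1/K)·√(π²EI/P_cr) = (1/0.7)·√(π²×1.38×10^11×2.043×10^-8/6.424×10^4)
L = 0.940 m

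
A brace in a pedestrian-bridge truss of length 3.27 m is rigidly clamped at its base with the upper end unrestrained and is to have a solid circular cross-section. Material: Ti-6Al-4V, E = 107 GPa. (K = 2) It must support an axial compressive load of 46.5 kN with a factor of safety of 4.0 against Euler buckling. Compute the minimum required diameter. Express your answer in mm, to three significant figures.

Required P_cr = n·P = 4.0 × 46.5 = 186.0 kN
L_e = K·L = 2 × 3.27 = 6.540 m
Required I = P_cr·L_e²/(π²E) = 1.860×10^5 × 6.540² / (π² × 1.07×10^11) = 7.533×10^-6 m⁴
I_req = 7.533×10^6 mm⁴
Solid circle: I = πd⁴/64  ⇒  d = (64I/π)^(1/4) = (64×7.533×10^6/π)^(1/4) = 111 mm

d ≈ 111 mm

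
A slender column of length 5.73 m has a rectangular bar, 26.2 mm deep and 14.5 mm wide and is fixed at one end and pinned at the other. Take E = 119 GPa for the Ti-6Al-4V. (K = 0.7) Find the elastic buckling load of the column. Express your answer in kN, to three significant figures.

P_cr ≈ 0.486 kN

Buckling occurs about the weak axis: I_min = h·b³/12 with b = 14.5 mm (the shorter side).
I_min = 26.2×14.5³/12 = 6.656×10^3 mm⁴
I = 6.656×10^3 mm⁴ = 6.656×10^-9 m⁴
Effective length L_e = K·L = 0.7 × 5.73 = 4.011 m
P_cr = π²EI / L_e² = π² × 119×10⁹ × 6.656×10^-9 / 4.011² = 485.9 N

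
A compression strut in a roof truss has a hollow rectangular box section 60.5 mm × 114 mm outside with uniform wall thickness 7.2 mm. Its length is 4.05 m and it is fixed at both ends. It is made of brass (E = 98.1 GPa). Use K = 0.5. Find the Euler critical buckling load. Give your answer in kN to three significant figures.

P_cr ≈ 305 kN

Inner dimensions: h_i = 114 − 2×7.2 = 99.60 mm, b_i = 60.5 − 2×7.2 = 46.10 mm
Weak-axis I_min = (h_o·b_o³ − h_i·b_i³)/12 with b_o = 60.5, b_i = 46.10 mm (shorter outer/inner sides).
I_min = (114×60.5³ − 99.60×46.10³)/12 = 1.291×10^6 mm⁴
I = 1.291×10^6 mm⁴ = 1.291×10^-6 m⁴
Effective length L_e = K·L = 0.5 × 4.05 = 2.025 m
P_cr = π²EI / L_e² = π² × 98.1×10⁹ × 1.291×10^-6 / 2.025² = 3.047×10^5 N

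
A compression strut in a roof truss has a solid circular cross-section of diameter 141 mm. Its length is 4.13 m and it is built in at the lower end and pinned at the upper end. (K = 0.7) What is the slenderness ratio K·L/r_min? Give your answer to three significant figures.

I = πd⁴/64 = π×141⁴/64 = 1.940×10^7 mm⁴
A = 1.561×10^4 mm²;  r_min = √(I/A) = √(1.940×10^7/1.561×10^4) = 35.25 mm
L_e = K·L = 0.7 × 4.13 m = 2.891 m = 2891.0 mm
λ = L_e / r_min = 2891.0 / 35.25 = 82.0

λ ≈ 82.0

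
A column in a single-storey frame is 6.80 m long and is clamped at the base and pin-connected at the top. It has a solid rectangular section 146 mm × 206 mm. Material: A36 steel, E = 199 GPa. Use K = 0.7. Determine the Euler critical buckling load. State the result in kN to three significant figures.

Buckling occurs about the weak axis: I_min = h·b³/12 with b = 146 mm (the shorter side).
I_min = 206×146³/12 = 5.343×10^7 mm⁴
I = 5.343×10^7 mm⁴ = 5.343×10^-5 m⁴
Effective length L_e = K·L = 0.7 × 6.80 = 4.760 m
P_cr = π²EI / L_e² = π² × 199×10⁹ × 5.343×10^-5 / 4.760² = 4.631×10^6 N

P_cr ≈ 4630 kN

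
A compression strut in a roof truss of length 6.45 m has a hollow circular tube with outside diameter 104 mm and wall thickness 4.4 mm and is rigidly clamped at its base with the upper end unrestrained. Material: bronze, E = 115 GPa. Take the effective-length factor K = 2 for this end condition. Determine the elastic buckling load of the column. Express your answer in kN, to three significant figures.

P_cr ≈ 11.7 kN

Inner diameter d_i = 104 − 2×4.4 = 95.20 mm
I = π(d_o⁴ − d_i⁴)/64 = π(104⁴ − 95.20⁴)/64 = 1.711×10^6 mm⁴
I = 1.711×10^6 mm⁴ = 1.711×10^-6 m⁴
Effective length L_e = K·L = 2 × 6.45 = 12.90 m
P_cr = π²EI / L_e² = π² × 115×10⁹ × 1.711×10^-6 / 12.90² = 1.167×10^4 N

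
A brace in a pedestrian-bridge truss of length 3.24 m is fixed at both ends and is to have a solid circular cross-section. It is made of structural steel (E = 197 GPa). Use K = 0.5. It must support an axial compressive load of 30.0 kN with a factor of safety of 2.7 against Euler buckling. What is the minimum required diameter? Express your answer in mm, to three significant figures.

Required P_cr = n·P = 2.7 × 30.0 = 81.00 kN
L_e = K·L = 0.5 × 3.24 = 1.620 m
Required I = P_cr·L_e²/(π²E) = 8.100×10^4 × 1.620² / (π² × 1.97×10^11) = 1.093×10^-7 m⁴
I_req = 1.093×10^5 mm⁴
Solid circle: I = πd⁴/64  ⇒  d = (64I/π)^(1/4) = (64×1.093×10^5/π)^(1/4) = 38.6 mm

d ≈ 38.6 mm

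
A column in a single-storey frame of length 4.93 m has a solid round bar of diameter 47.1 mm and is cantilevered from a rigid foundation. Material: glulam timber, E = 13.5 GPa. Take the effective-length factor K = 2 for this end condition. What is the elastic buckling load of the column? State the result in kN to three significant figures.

P_cr ≈ 0.331 kN

I = πd⁴/64 = π×47.1⁴/64 = 2.416×10^5 mm⁴
I = 2.416×10^5 mm⁴ = 2.416×10^-7 m⁴
Effective length L_e = K·L = 2 × 4.93 = 9.860 m
P_cr = π²EI / L_e² = π² × 13.5×10⁹ × 2.416×10^-7 / 9.860² = 331.1 N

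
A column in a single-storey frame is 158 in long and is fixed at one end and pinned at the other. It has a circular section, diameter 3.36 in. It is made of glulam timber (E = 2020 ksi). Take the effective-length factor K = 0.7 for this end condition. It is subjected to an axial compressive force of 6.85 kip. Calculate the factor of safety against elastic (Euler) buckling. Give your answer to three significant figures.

n ≈ 1.49

I = πd⁴/64 = π×3.36⁴/64 = 6.256 in⁴
Effective length L_e = K·L = 0.7 × 158 = 110.6 in
P_cr = π²EI / L_e² = π² × 2020×10³ × 6.256 / 110.6² = 1.020×10^4 lb
Factor of safety n = P_cr / P = 10.197 / 6.85 = 1.49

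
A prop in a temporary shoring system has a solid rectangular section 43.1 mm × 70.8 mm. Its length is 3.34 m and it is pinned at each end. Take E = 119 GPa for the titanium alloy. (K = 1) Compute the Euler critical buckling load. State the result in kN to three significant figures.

Buckling occurs about the weak axis: I_min = h·b³/12 with b = 43.1 mm (the shorter side).
I_min = 70.8×43.1³/12 = 4.724×10^5 mm⁴
I = 4.724×10^5 mm⁴ = 4.724×10^-7 m⁴
Effective length L_e = K·L = 1 × 3.34 = 3.340 m
P_cr = π²EI / L_e² = π² × 119×10⁹ × 4.724×10^-7 / 3.340² = 4.973×10^4 N

P_cr ≈ 49.7 kN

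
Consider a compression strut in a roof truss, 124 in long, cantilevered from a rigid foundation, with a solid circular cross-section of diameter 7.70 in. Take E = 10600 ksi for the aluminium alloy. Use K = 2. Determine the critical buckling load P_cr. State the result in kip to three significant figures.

I = πd⁴/64 = π×7.70⁴/64 = 172.6 in⁴
Effective length L_e = K·L = 2 × 124 = 248.0 in
P_cr = π²EI / L_e² = π² × 10600×10³ × 172.6 / 248.0² = 2.935×10^5 lb

P_cr ≈ 294 kip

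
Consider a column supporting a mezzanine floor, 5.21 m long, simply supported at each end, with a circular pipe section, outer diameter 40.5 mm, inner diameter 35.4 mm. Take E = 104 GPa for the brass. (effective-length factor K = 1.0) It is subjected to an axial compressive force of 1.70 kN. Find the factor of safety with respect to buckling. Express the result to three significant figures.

n ≈ 1.22

d_o = 40.5 mm, d_i = 35.4 mm
I = π(d_o⁴ − d_i⁴)/64 = π(40.5⁴ − 35.40⁴)/64 = 5.498×10^4 mm⁴
I = 5.498×10^4 mm⁴ = 5.498×10^-8 m⁴
Effective length L_e = K·L = 1 × 5.21 = 5.210 m
P_cr = π²EI / L_e² = π² × 104×10⁹ × 5.498×10^-8 / 5.210² = 2.079×10^3 N
Factor of safety n = P_cr / P = 2.0790 / 1.70 = 1.22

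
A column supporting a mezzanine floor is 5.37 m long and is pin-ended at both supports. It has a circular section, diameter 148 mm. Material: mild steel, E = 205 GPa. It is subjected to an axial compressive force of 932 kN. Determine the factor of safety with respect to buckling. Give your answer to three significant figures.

I = πd⁴/64 = π×148⁴/64 = 2.355×10^7 mm⁴
I = 2.355×10^7 mm⁴ = 2.355×10^-5 m⁴
Effective length L_e = K·L = 1 × 5.37 = 5.370 m
P_cr = π²EI / L_e² = π² × 205×10⁹ × 2.355×10^-5 / 5.370² = 1.652×10^6 N
Factor of safety n = P_cr / P = 1652.4 / 932 = 1.77

n ≈ 1.77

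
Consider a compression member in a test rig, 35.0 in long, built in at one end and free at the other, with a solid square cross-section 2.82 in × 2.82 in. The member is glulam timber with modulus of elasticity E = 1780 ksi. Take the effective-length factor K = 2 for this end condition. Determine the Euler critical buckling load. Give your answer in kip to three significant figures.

P_cr ≈ 18.9 kip

I = a⁴/12 = 2.82⁴/12 = 5.270 in⁴
Effective length L_e = K·L = 2 × 35.0 = 70.00 in
P_cr = π²EI / L_e² = π² × 1780×10³ × 5.270 / 70.00² = 1.889×10^4 lb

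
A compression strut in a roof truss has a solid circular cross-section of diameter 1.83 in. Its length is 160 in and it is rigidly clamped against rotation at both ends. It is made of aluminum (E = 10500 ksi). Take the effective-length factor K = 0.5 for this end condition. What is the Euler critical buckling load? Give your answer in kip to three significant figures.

P_cr ≈ 8.91 kip

I = πd⁴/64 = π×1.83⁴/64 = 0.5505 in⁴
Effective length L_e = K·L = 0.5 × 160 = 80.00 in
P_cr = π²EI / L_e² = π² × 10500×10³ × 0.5505 / 80.00² = 8.914×10^3 lb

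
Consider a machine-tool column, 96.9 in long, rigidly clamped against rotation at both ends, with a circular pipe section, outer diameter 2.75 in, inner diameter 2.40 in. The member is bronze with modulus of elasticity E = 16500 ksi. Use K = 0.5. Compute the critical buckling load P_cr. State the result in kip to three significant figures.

d_o = 2.75 in, d_i = 2.40 in
I = π(d_o⁴ − d_i⁴)/64 = π(2.75⁴ − 2.400⁴)/64 = 1.179 in⁴
Effective length L_e = K·L = 0.5 × 96.9 = 48.45 in
P_cr = π²EI / L_e² = π² × 16500×10³ × 1.179 / 48.45² = 8.178×10^4 lb

P_cr ≈ 81.8 kip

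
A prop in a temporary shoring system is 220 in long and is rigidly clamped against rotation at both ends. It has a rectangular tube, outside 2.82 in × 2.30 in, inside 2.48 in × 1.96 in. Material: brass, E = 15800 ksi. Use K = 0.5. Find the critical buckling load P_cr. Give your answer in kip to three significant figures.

Weak-axis I_min = (h_o·b_o³ − h_i·b_i³)/12 with b_o = 2.30, b_i = 1.960 in (shorter outer/inner sides).
I_min = (2.82×2.30³ − 2.480×1.960³)/12 = 1.303 in⁴
Effective length L_e = K·L = 0.5 × 220 = 110.0 in
P_cr = π²EI / L_e² = π² × 15800×10³ × 1.303 / 110.0² = 1.679×10^4 lb

P_cr ≈ 16.8 kip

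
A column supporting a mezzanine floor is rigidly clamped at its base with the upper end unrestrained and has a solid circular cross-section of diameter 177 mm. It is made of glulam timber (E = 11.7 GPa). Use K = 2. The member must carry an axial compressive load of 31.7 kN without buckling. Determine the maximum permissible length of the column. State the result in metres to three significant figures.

I = πd⁴/64 = π×177⁴/64 = 4.818×10^7 mm⁴
I = 4.818×10^-5 m⁴
At the buckling limit P_cr = P = 3.170×10^4 N
From P_cr = π²EI/(K·L)²:  L = (1/K)·√(π²EI/P_cr) = (1/2)·√(π²×1.17×10^10×4.818×10^-5/3.170×10^4)
L = 6.62 m

L_max ≈ 6.62 m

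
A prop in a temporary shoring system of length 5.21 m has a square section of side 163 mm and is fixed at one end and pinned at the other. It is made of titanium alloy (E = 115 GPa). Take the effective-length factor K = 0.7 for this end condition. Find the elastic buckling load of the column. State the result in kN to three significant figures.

I = a⁴/12 = 163⁴/12 = 5.883×10^7 mm⁴
I = 5.883×10^7 mm⁴ = 5.883×10^-5 m⁴
Effective length L_e = K·L = 0.7 × 5.21 = 3.647 m
P_cr = π²EI / L_e² = π² × 115×10⁹ × 5.883×10^-5 / 3.647² = 5.020×10^6 N

P_cr ≈ 5020 kN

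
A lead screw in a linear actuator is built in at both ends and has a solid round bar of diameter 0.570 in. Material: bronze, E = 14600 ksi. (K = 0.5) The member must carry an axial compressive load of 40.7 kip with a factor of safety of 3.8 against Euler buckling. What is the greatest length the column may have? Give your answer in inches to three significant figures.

L_max ≈ 4.39 in

I = πd⁴/64 = π×0.570⁴/64 = 5.182×10^-3 in⁴
Required critical load P_cr = n·P = 3.8 × 40.7 = 154.7 kip = 1.547×10^5 lb
From P_cr = π²EI/(K·L)²:  L = (1/K)·√(π²EI/P_cr) = (1/0.5)·√(π²×1.46×10^7×5.182×10^-3/1.547×10^5)
L = 4.39 in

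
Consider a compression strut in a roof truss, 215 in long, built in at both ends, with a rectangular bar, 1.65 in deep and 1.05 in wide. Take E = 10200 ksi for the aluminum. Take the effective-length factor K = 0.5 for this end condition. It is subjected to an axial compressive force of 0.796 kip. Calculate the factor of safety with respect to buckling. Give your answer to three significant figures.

n ≈ 1.74

Buckling occurs about the weak axis: I_min = h·b³/12 with b = 1.05 in (the shorter side).
I_min = 1.65×1.05³/12 = 0.1592 in⁴
Effective length L_e = K·L = 0.5 × 215 = 107.5 in
P_cr = π²EI / L_e² = π² × 10200×10³ × 0.1592 / 107.5² = 1.387×10^3 lb
Factor of safety n = P_cr / P = 1.3866 / 0.796 = 1.74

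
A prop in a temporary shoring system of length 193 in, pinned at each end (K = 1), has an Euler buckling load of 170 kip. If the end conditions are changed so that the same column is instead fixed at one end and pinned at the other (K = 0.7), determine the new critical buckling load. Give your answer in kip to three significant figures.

P_cr ≈ 347 kip

P_cr ∝ 1/K², so P_cr,new = P_cr,old × (K_old/K_new)² = 170 × (1/0.7)²
= 170 × 2.041 = 347 kip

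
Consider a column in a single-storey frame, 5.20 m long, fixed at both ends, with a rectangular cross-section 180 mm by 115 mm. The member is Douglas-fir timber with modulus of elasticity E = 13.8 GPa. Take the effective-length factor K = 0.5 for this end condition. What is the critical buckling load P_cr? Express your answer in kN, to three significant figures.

Buckling occurs about the weak axis: I_min = h·b³/12 with b = 115 mm (the shorter side).
I_min = 180×115³/12 = 2.281×10^7 mm⁴
I = 2.281×10^7 mm⁴ = 2.281×10^-5 m⁴
Effective length L_e = K·L = 0.5 × 5.20 = 2.600 m
P_cr = π²EI / L_e² = π² × 13.8×10⁹ × 2.281×10^-5 / 2.600² = 4.596×10^5 N

P_cr ≈ 460 kN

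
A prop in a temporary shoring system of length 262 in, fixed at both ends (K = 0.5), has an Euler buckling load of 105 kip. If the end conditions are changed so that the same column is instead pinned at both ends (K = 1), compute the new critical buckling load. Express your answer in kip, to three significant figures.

P_cr ∝ 1/K², so P_cr,new = P_cr,old × (K_old/K_new)² = 105 × (0.5/1)²
= 105 × 0.2500 = 26.2 kip

P_cr ≈ 26.2 kip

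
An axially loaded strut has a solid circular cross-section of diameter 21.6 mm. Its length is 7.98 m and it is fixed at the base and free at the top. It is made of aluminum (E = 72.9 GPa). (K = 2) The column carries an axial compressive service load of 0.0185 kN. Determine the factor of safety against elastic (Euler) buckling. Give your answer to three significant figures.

n ≈ 1.63

I = πd⁴/64 = π×21.6⁴/64 = 1.069×10^4 mm⁴
I = 1.069×10^4 mm⁴ = 1.069×10^-8 m⁴
Effective length L_e = K·L = 2 × 7.98 = 15.96 m
P_cr = π²EI / L_e² = π² × 72.9×10⁹ × 1.069×10^-8 / 15.96² = 30.18 N
Factor of safety n = P_cr / P = 0.030182 / 0.0185 = 1.63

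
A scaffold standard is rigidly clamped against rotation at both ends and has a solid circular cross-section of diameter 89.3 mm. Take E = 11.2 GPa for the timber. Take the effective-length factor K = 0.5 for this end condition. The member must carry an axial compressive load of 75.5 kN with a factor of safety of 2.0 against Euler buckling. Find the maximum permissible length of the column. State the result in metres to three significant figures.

I = πd⁴/64 = π×89.3⁴/64 = 3.122×10^6 mm⁴
I = 3.122×10^-6 m⁴
Required critical load P_cr = n·P = 2.0 × 75.5 = 151.0 kN = 1.510×10^5 N
From P_cr = π²EI/(K·L)²:  L = (1/K)·√(π²EI/P_cr) = (1/0.5)·√(π²×1.12×10^10×3.122×10^-6/1.510×10^5)
L = 3.02 m

L_max ≈ 3.02 m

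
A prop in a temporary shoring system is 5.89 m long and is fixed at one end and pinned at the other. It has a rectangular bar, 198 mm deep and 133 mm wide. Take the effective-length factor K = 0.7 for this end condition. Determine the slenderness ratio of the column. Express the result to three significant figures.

λ ≈ 107

Buckling occurs about the weak axis: I_min = h·b³/12 with b = 133 mm (the shorter side).
I_min = 198×133³/12 = 3.882×10^7 mm⁴
A = 2.633×10^4 mm²;  r_min = √(I/A) = √(3.882×10^7/2.633×10^4) = 38.39 mm
L_e = K·L = 0.7 × 5.89 m = 4.123 m = 4123.0 mm
λ = L_e / r_min = 4123.0 / 38.39 = 107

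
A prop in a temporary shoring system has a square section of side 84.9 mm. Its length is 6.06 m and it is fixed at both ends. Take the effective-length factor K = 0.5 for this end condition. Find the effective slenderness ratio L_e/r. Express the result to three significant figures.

For a square r = a/√12 = 84.9/√12 = 24.51 mm
L_e = K·L = 0.5 × 6.06 m = 3.030 m = 3030.0 mm
λ = L_e / r_min = 3030.0 / 24.51 = 124

λ ≈ 124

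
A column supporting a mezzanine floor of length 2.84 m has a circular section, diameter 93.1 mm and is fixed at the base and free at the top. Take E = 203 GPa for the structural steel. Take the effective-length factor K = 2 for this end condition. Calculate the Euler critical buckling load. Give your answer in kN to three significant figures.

I = πd⁴/64 = π×93.1⁴/64 = 3.688×10^6 mm⁴
I = 3.688×10^6 mm⁴ = 3.688×10^-6 m⁴
Effective length L_e = K·L = 2 × 2.84 = 5.680 m
P_cr = π²EI / L_e² = π² × 203×10⁹ × 3.688×10^-6 / 5.680² = 2.290×10^5 N

P_cr ≈ 229 kN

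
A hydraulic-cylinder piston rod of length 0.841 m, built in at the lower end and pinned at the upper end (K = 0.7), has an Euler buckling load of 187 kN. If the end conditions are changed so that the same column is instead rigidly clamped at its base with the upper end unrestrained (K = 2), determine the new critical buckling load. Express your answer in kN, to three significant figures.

P_cr ≈ 22.9 kN

P_cr ∝ 1/K², so P_cr,new = P_cr,old × (K_old/K_new)² = 187 × (0.7/2)²
= 187 × 0.1225 = 22.9 kN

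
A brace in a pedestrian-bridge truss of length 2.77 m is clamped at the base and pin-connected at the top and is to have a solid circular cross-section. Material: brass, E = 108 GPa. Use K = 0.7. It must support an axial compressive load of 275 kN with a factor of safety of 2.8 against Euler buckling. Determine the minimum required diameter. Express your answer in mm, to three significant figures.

d ≈ 86.2 mm

Required P_cr = n·P = 2.8 × 275 = 770.0 kN
L_e = K·L = 0.7 × 2.77 = 1.939 m
Required I = P_cr·L_e²/(π²E) = 7.700×10^5 × 1.939² / (π² × 1.08×10^11) = 2.716×10^-6 m⁴
I_req = 2.716×10^6 mm⁴
Solid circle: I = πd⁴/64  ⇒  d = (64I/π)^(1/4) = (64×2.716×10^6/π)^(1/4) = 86.2 mm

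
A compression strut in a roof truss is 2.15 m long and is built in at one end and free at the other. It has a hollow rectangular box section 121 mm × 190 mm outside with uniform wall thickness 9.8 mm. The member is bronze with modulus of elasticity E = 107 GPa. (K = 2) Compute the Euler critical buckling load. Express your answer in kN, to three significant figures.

P_cr ≈ 756 kN

Inner dimensions: h_i = 190 − 2×9.8 = 170.4 mm, b_i = 121 − 2×9.8 = 101.4 mm
Weak-axis I_min = (h_o·b_o³ − h_i·b_i³)/12 with b_o = 121, b_i = 101.4 mm (shorter outer/inner sides).
I_min = (190×121³ − 170.4×101.4³)/12 = 1.324×10^7 mm⁴
I = 1.324×10^7 mm⁴ = 1.324×10^-5 m⁴
Effective length L_e = K·L = 2 × 2.15 = 4.300 m
P_cr = π²EI / L_e² = π² × 107×10⁹ × 1.324×10^-5 / 4.300² = 7.565×10^5 N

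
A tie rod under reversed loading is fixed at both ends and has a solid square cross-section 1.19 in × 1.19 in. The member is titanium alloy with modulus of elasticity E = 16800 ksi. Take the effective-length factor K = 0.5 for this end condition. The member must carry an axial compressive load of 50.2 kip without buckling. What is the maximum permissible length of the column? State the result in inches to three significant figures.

L_max ≈ 47.0 in

I = a⁴/12 = 1.19⁴/12 = 0.1671 in⁴
At the buckling limit P_cr = P = 5.020×10^4 lb
From P_cr = π²EI/(K·L)²:  L = (1/K)·√(π²EI/P_cr) = (1/0.5)·√(π²×1.68×10^7×0.1671/5.020×10^4)
L = 47.0 in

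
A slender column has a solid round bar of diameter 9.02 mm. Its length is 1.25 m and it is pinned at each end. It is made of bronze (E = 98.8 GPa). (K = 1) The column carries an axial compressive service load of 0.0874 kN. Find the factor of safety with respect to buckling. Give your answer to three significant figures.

n ≈ 2.32

I = πd⁴/64 = π×9.02⁴/64 = 324.9 mm⁴
I = 324.9 mm⁴ = 3.249×10^-10 m⁴
Effective length L_e = K·L = 1 × 1.25 = 1.250 m
P_cr = π²EI / L_e² = π² × 98.8×10⁹ × 3.249×10^-10 / 1.250² = 202.8 N
Factor of safety n = P_cr / P = 0.20278 / 0.0874 = 2.32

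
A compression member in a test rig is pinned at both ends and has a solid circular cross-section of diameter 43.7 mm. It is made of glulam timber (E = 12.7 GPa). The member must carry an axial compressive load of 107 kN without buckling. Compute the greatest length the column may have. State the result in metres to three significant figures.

I = πd⁴/64 = π×43.7⁴/64 = 1.790×10^5 mm⁴
I = 1.790×10^-7 m⁴
At the buckling limit P_cr = P = 1.070×10^5 N
From P_cr = π²EI/(K·L)²:  L = (1/K)·√(π²EI/P_cr) = (1/1)·√(π²×1.27×10^10×1.790×10^-7/1.070×10^5)
L = 0.458 m

L_max ≈ 0.458 m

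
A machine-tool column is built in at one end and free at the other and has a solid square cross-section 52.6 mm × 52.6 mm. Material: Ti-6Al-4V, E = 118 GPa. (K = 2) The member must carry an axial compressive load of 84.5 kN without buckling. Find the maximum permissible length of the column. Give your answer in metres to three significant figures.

I = a⁴/12 = 52.6⁴/12 = 6.379×10^5 mm⁴
I = 6.379×10^-7 m⁴
At the buckling limit P_cr = P = 8.450×10^4 N
From P_cr = π²EI/(K·L)²:  L = (1/K)·√(π²EI/P_cr) = (1/2)·√(π²×1.18×10^11×6.379×10^-7/8.450×10^4)
L = 1.48 m

L_max ≈ 1.48 m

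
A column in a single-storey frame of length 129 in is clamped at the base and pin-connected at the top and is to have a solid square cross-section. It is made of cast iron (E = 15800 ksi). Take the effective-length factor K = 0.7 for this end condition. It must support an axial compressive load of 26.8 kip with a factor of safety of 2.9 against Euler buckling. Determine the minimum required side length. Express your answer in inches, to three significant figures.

Required P_cr = n·P = 2.9 × 26.8 = 77.72 kip
L_e = K·L = 0.7 × 129 = 90.30 in
Required I = P_cr·L_e²/(π²E) = 7.772×10^4 × 90.30² / (π² × 1.58×10^7) = 4.064 in⁴
Solid square: I = a⁴/12  ⇒  a = (12I)^(1/4) = (12×4.064)^(1/4) = 2.64 in

a ≈ 2.64 in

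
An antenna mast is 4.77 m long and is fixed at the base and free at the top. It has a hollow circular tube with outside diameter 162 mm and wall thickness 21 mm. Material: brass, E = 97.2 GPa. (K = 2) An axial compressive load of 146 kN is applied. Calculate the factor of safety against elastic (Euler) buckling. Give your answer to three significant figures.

n ≈ 1.71

Inner diameter d_i = 162 − 2×21 = 120.0 mm
I = π(d_o⁴ − d_i⁴)/64 = π(162⁴ − 120.0⁴)/64 = 2.363×10^7 mm⁴
I = 2.363×10^7 mm⁴ = 2.363×10^-5 m⁴
Effective length L_e = K·L = 2 × 4.77 = 9.540 m
P_cr = π²EI / L_e² = π² × 97.2×10⁹ × 2.363×10^-5 / 9.540² = 2.491×10^5 N
Factor of safety n = P_cr / P = 249.08 / 146 = 1.71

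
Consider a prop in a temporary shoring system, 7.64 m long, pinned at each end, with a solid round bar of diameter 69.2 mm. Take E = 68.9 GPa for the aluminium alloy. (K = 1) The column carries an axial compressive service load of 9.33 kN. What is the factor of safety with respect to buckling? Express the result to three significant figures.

I = πd⁴/64 = π×69.2⁴/64 = 1.126×10^6 mm⁴
I = 1.126×10^6 mm⁴ = 1.126×10^-6 m⁴
Effective length L_e = K·L = 1 × 7.64 = 7.640 m
P_cr = π²EI / L_e² = π² × 68.9×10⁹ × 1.126×10^-6 / 7.640² = 1.311×10^4 N
Factor of safety n = P_cr / P = 13.114 / 9.33 = 1.41

n ≈ 1.41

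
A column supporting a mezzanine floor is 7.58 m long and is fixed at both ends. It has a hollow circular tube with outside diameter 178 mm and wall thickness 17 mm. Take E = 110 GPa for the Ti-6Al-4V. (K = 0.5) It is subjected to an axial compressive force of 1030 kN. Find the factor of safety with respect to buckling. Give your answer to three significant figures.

n ≈ 2.07

Inner diameter d_i = 178 − 2×17 = 144.0 mm
I = π(d_o⁴ − d_i⁴)/64 = π(178⁴ − 144.0⁴)/64 = 2.817×10^7 mm⁴
I = 2.817×10^7 mm⁴ = 2.817×10^-5 m⁴
Effective length L_e = K·L = 0.5 × 7.58 = 3.790 m
P_cr = π²EI / L_e² = π² × 110×10⁹ × 2.817×10^-5 / 3.790² = 2.129×10^6 N
Factor of safety n = P_cr / P = 2129.2 / 1030 = 2.07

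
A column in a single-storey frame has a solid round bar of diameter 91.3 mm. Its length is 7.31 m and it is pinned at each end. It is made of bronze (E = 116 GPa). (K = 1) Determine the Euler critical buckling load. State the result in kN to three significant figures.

I = πd⁴/64 = π×91.3⁴/64 = 3.411×10^6 mm⁴
I = 3.411×10^6 mm⁴ = 3.411×10^-6 m⁴
Effective length L_e = K·L = 1 × 7.31 = 7.310 m
P_cr = π²EI / L_e² = π² × 116×10⁹ × 3.411×10^-6 / 7.310² = 7.308×10^4 N

P_cr ≈ 73.1 kN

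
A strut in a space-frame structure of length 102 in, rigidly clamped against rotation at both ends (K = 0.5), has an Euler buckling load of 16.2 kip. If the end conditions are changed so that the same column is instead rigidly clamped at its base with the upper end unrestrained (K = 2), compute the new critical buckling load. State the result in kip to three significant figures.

P_cr ∝ 1/K², so P_cr,new = P_cr,old × (K_old/K_new)² = 16.2 × (0.5/2)²
= 16.2 × 0.06250 = 1.01 kip

P_cr ≈ 1.01 kip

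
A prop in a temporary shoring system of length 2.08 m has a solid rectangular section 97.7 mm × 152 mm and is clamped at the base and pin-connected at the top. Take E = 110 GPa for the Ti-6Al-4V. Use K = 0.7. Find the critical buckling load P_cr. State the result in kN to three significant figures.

Buckling occurs about the weak axis: I_min = h·b³/12 with b = 97.7 mm (the shorter side).
I_min = 152×97.7³/12 = 1.181×10^7 mm⁴
I = 1.181×10^7 mm⁴ = 1.181×10^-5 m⁴
Effective length L_e = K·L = 0.7 × 2.08 = 1.456 m
P_cr = π²EI / L_e² = π² × 110×10⁹ × 1.181×10^-5 / 1.456² = 6.049×10^6 N

P_cr ≈ 6050 kN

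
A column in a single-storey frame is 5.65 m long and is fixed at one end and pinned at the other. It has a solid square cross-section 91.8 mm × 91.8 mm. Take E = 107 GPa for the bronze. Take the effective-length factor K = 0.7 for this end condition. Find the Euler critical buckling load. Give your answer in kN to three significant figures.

P_cr ≈ 400 kN

I = a⁴/12 = 91.8⁴/12 = 5.918×10^6 mm⁴
I = 5.918×10^6 mm⁴ = 5.918×10^-6 m⁴
Effective length L_e = K·L = 0.7 × 5.65 = 3.955 m
P_cr = π²EI / L_e² = π² × 107×10⁹ × 5.918×10^-6 / 3.955² = 3.996×10^5 N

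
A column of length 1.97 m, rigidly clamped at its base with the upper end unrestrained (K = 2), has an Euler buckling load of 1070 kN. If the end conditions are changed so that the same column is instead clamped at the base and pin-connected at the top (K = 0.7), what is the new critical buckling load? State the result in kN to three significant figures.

P_cr ∝ 1/K², so P_cr,new = P_cr,old × (K_old/K_new)² = 1070 × (2/0.7)²
= 1070 × 8.163 = 8730 kN

P_cr ≈ 8730 kN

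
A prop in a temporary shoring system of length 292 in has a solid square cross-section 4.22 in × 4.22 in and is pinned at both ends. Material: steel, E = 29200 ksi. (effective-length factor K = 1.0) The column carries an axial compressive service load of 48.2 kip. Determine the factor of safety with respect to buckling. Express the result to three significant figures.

n ≈ 1.85

I = a⁴/12 = 4.22⁴/12 = 26.43 in⁴
Effective length L_e = K·L = 1 × 292 = 292.0 in
P_cr = π²EI / L_e² = π² × 29200×10³ × 26.43 / 292.0² = 8.933×10^4 lb
Factor of safety n = P_cr / P = 89.328 / 48.2 = 1.85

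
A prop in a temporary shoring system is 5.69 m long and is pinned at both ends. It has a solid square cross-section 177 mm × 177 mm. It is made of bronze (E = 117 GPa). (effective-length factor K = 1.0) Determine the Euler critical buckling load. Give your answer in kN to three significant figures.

P_cr ≈ 2920 kN

I = a⁴/12 = 177⁴/12 = 8.179×10^7 mm⁴
I = 8.179×10^7 mm⁴ = 8.179×10^-5 m⁴
Effective length L_e = K·L = 1 × 5.69 = 5.690 m
P_cr = π²EI / L_e² = π² × 117×10⁹ × 8.179×10^-5 / 5.690² = 2.917×10^6 N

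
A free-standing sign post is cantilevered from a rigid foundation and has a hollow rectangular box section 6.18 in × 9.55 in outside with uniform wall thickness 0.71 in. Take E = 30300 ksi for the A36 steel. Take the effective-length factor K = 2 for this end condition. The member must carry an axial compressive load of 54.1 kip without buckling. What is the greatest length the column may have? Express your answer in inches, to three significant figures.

L_max ≈ 398 in

Inner dimensions: h_i = 9.55 − 2×0.71 = 8.130 in, b_i = 6.18 − 2×0.71 = 4.760 in
Weak-axis I_min = (h_o·b_o³ − h_i·b_i³)/12 with b_o = 6.18, b_i = 4.760 in (shorter outer/inner sides).
I_min = (9.55×6.18³ − 8.130×4.760³)/12 = 114.8 in⁴
At the buckling limit P_cr = P = 5.410×10^4 lb
From P_cr = π²EI/(K·L)²:  L = (1/K)·√(π²EI/P_cr) = (1/2)·√(π²×3.03×10^7×114.8/5.410×10^4)
L = 398 in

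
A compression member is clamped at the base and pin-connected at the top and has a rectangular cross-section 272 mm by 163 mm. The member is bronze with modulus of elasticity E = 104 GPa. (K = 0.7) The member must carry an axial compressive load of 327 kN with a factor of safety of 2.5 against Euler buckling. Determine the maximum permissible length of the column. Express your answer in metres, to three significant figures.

Buckling occurs about the weak axis: I_min = h·b³/12 with b = 163 mm (the shorter side).
I_min = 272×163³/12 = 9.816×10^7 mm⁴
I = 9.816×10^-5 m⁴
Required critical load P_cr = n·P = 2.5 × 327 = 817.5 kN = 8.175×10^5 N
From P_cr = π²EI/(K·L)²:  L = (1/K)·√(π²EI/P_cr) = (1/0.7)·√(π²×1.04×10^11×9.816×10^-5/8.175×10^5)
L = 15.9 m

L_max ≈ 15.9 m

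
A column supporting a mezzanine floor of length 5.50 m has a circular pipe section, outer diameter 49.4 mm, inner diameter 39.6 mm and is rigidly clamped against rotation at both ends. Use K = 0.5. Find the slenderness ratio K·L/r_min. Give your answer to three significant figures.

d_o = 49.4 mm, d_i = 39.6 mm
I = π(d_o⁴ − d_i⁴)/64 = π(49.4⁴ − 39.60⁴)/64 = 1.716×10^5 mm⁴
A = 685.0 mm²;  r_min = √(I/A) = √(1.716×10^5/685.0) = 15.83 mm
L_e = K·L = 0.5 × 5.50 m = 2.750 m = 2750.0 mm
λ = L_e / r_min = 2750.0 / 15.83 = 174

λ ≈ 174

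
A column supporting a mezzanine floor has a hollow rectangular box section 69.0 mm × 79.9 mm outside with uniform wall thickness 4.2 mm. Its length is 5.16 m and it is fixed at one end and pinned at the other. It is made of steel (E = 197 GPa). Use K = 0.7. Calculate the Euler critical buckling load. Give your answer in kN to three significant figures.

P_cr ≈ 128 kN

Inner dimensions: h_i = 79.9 − 2×4.2 = 71.50 mm, b_i = 69.0 − 2×4.2 = 60.60 mm
Weak-axis I_min = (h_o·b_o³ − h_i·b_i³)/12 with b_o = 69.0, b_i = 60.60 mm (shorter outer/inner sides).
I_min = (79.9×69.0³ − 71.50×60.60³)/12 = 8.613×10^5 mm⁴
I = 8.613×10^5 mm⁴ = 8.613×10^-7 m⁴
Effective length L_e = K·L = 0.7 × 5.16 = 3.612 m
P_cr = π²EI / L_e² = π² × 197×10⁹ × 8.613×10^-7 / 3.612² = 1.284×10^5 N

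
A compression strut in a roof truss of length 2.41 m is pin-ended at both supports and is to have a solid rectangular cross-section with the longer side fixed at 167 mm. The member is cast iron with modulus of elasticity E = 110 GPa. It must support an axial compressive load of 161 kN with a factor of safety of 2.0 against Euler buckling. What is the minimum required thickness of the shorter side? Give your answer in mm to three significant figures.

Required P_cr = n·P = 2.0 × 161 = 322.0 kN
L_e = K·L = 1 × 2.41 = 2.410 m
Required I = P_cr·L_e²/(π²E) = 3.220×10^5 × 2.410² / (π² × 1.10×10^11) = 1.723×10^-6 m⁴
I_req = 1.723×10^6 mm⁴
Rectangle, weak axis: I_min = h·b³/12 with h = 167 mm fixed  ⇒  b = (12I/h)^(1/3) = 49.8 mm

b ≈ 49.8 mm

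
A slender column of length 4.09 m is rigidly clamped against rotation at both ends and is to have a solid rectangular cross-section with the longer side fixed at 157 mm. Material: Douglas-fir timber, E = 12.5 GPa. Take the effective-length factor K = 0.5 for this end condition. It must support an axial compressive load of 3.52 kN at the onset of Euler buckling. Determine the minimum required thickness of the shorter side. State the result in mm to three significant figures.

b ≈ 20.9 mm

L_e = K·L = 0.5 × 4.09 = 2.045 m
Required I = P_cr·L_e²/(π²E) = 3.520×10^3 × 2.045² / (π² × 1.25×10^10) = 1.193×10^-7 m⁴
I_req = 1.193×10^5 mm⁴
Rectangle, weak axis: I_min = h·b³/12 with h = 157 mm fixed  ⇒  b = (12I/h)^(1/3) = 20.9 mm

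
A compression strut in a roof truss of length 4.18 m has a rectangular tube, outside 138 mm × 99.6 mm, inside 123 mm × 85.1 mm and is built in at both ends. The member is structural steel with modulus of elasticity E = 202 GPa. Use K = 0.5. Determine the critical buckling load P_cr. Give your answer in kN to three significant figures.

Weak-axis I_min = (h_o·b_o³ − h_i·b_i³)/12 with b_o = 99.6, b_i = 85.10 mm (shorter outer/inner sides).
I_min = (138×99.6³ − 123.0×85.10³)/12 = 5.046×10^6 mm⁴
I = 5.046×10^6 mm⁴ = 5.046×10^-6 m⁴
Effective length L_e = K·L = 0.5 × 4.18 = 2.090 m
P_cr = π²EI / L_e² = π² × 202×10⁹ × 5.046×10^-6 / 2.090² = 2.303×10^6 N

P_cr ≈ 2300 kN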